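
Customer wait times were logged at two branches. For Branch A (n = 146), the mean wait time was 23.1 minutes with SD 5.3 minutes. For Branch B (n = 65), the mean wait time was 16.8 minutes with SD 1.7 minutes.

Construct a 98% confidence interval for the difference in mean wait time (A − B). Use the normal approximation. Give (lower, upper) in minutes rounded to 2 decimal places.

(5.17, 7.43)

Per-group SEs: s₁/√n₁ = 5.3/√146 = 0.4386, s₂/√n₂ = 1.7/√65 = 0.2109.
Unpooled SE of the difference: √(0.19236996 + 0.04447881) = 0.4867.
Margin of error = z* · SE = 2.326 × 0.4867 = 1.1321.
x̄₁ − x̄₂ = 23.1 − 16.8 = 6.3000.
CI: 6.3000 ± 1.1321 = (5.17, 7.43).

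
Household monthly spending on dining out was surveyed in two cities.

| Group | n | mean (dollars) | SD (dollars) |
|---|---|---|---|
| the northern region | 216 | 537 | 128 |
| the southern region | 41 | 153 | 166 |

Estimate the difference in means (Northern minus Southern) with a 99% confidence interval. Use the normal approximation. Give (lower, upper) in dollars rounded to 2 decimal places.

SE₁ = s₁/√n₁ = 128/√216 = 8.7093; SE₂ = 166/√41 = 25.9248.
Independent samples, unequal variances: SE_diff = √(SE₁² + SE₂²) = √(75.85190649 + 672.09525504) = 27.3486.
z* = 2.576, so margin of error = 2.576 × 27.3486 = 70.4500.
Difference in means = 537 − 153 = 384.0000.
384.0000 ± 70.4500 → (313.55, 454.45).

(313.55, 454.45)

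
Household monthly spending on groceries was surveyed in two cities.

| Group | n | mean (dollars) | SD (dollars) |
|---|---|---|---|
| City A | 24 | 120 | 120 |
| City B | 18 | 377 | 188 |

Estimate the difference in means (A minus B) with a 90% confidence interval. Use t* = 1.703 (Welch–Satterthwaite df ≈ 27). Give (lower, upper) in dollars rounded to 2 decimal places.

(-343.23, -170.77)

Per-group SEs: s₁/√n₁ = 120/√24 = 24.4949, s₂/√n₂ = 188/√18 = 44.3120.
Unpooled SE of the difference: √(600.00012601 + 1963.553344) = 50.6315.
Margin of error = t* · SE = 1.703 × 50.6315 = 86.2254.
x̄₁ − x̄₂ = 120 − 377 = -257.0000.
CI: -257.0000 ± 86.2254 = (-343.23, -170.77).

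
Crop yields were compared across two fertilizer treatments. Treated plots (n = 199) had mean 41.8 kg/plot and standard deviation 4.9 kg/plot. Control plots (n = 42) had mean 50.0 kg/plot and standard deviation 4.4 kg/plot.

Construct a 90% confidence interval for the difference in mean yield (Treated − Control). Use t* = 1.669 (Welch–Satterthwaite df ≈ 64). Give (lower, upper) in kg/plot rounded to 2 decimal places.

(-9.47, -6.93)

Standard errors of each mean: 4.9/√199 = 0.3474 and 4.4/√42 = 0.6789.
SE(x̄₁ − x̄₂) = √(0.3474² + 0.6789²) = 0.7626 for independent samples with unequal variances.
With t* = 1.669, the margin is 1.669 × 0.7626 = 1.2728.
x̄₁ − x̄₂ = 41.8 − 50.0 = -8.2000; the interval is -8.2000 ± 1.2728 = (-9.47, -6.93).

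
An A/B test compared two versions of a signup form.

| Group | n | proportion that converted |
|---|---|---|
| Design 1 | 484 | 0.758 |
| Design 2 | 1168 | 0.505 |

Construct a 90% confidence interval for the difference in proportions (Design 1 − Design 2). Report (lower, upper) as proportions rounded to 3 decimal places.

Each SE is √(p̂(1−p̂)/n): √(0.7580·0.2420/484) = 0.01947 and √(0.5050·0.4950/1168) = 0.01463.
SE(p̂₁ − p̂₂) = √(SE₁² + SE₂²) = √(0.0003790809 + 0.0002140369) = 0.02435, since the two samples are independent.
At 90% confidence z* = 1.645; margin = 1.645 × 0.02435 = 0.04006.
The difference is 0.7580 − 0.5050 = 0.2530, so the interval is 0.2530 ± 0.04006 = (0.213, 0.293).

(0.213, 0.293)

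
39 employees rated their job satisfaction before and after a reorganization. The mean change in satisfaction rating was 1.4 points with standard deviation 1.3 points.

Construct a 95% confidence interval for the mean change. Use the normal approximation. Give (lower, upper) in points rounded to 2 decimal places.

(0.99, 1.81)

Paired design: SE = s_d/√n = 1.3/√39 = 0.2082.
z* = 1.960; margin of error = 1.960 × 0.2082 = 0.4081.
1.4 ± 0.4081 → (0.99, 1.81).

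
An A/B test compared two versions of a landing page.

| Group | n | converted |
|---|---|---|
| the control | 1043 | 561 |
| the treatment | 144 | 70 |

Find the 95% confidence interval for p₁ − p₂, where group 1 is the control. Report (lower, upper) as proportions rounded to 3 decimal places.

Sample proportions: 561/1043 = 0.5379, 70/144 = 0.4861.
Each SE is √(p̂(1−p̂)/n): √(0.5379·0.4621/1043) = 0.01544 and √(0.4861·0.5139/144) = 0.04165.
SE(p̂₁ − p̂₂) = √(SE₁² + SE₂²) = √(0.0002383936 + 0.0017347225) = 0.04442, since the two samples are independent.
At 95% confidence z* = 1.960; margin = 1.960 × 0.04442 = 0.08706.
The difference is 0.5379 − 0.4861 = 0.0518, so the interval is 0.0518 ± 0.08706 = (-0.035, 0.139).

(-0.035, 0.139)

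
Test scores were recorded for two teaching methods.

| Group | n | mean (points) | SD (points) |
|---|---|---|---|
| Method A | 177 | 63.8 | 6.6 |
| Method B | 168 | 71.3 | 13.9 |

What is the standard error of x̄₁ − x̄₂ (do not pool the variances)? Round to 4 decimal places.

1.1816

Per-group SEs: s₁/√n₁ = 6.6/√177 = 0.4961, s₂/√n₂ = 13.9/√168 = 1.0724.
Unpooled SE of the difference: √(0.24611521 + 1.15004176) = 1.1816.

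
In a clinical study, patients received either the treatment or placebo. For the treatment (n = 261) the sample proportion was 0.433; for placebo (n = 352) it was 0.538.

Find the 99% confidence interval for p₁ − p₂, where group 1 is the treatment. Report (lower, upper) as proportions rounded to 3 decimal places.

(-0.210, 0.000)

The two standard errors are √(0.4330×0.5670/261) = 0.03067 and √(0.5380×0.4620/352) = 0.02657.
Because the samples are independent, SE_diff = √(0.03067² + 0.02657²) = 0.04058.
Using z* = 2.576 for 99%, ME = 2.576 × 0.04058 = 0.10453.
p̂₁ − p̂₂ = -0.1050; interval -0.1050 ± 0.10453 gives (-0.210, 0.000).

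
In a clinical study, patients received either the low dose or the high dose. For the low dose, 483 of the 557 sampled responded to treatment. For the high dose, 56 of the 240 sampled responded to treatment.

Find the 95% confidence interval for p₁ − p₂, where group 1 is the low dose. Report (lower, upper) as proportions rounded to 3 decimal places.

First, p̂₁ = 483/557 = 0.8671; p̂₂ = 56/240 = 0.2333.
The two standard errors are √(0.8671×0.1329/557) = 0.01438 and √(0.2333×0.7667/240) = 0.02730.
Because the samples are independent, SE_diff = √(0.01438² + 0.02730²) = 0.03086.
Using z* = 1.960 for 95%, ME = 1.960 × 0.03086 = 0.06049.
p̂₁ − p̂₂ = 0.6338; interval 0.6338 ± 0.06049 gives (0.573, 0.694).

(0.573, 0.694)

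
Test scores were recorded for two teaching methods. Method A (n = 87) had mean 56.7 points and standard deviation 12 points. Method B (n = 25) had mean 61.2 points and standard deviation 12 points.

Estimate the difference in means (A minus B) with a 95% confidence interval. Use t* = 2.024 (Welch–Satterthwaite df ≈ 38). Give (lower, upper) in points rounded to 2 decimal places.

SE₁ = s₁/√n₁ = 12/√87 = 1.2865; SE₂ = 12/√25 = 2.4000.
Independent samples, unequal variances: SE_diff = √(SE₁² + SE₂²) = √(1.65508225 + 5.76) = 2.7231.
t* = 2.024, so margin of error = 2.024 × 2.7231 = 5.5116.
Difference in means = 56.7 − 61.2 = -4.5000.
-4.5000 ± 5.5116 → (-10.01, 1.01).

(-10.01, 1.01)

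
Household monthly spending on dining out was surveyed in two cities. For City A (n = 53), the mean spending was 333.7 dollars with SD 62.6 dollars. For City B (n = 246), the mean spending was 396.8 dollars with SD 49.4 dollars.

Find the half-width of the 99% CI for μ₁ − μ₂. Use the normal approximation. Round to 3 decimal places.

SE₁ = s₁/√n₁ = 62.6/√53 = 8.5988; SE₂ = 49.4/√246 = 3.1496.
Independent samples, unequal variances: SE_diff = √(SE₁² + SE₂²) = √(73.93936144 + 9.91998016) = 9.1575.
z* = 2.576, so margin of error = 2.576 × 9.1575 = 23.5897.

23.590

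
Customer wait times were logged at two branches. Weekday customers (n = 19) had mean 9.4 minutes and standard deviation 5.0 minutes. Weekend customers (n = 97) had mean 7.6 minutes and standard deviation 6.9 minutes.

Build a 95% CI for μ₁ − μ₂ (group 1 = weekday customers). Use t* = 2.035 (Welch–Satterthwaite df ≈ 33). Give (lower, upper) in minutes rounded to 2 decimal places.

Standard errors of each mean: 5.0/√19 = 1.1471 and 6.9/√97 = 0.7006.
SE(x̄₁ − x̄₂) = √(1.1471² + 0.7006²) = 1.3441 for independent samples with unequal variances.
With t* = 2.035, the margin is 2.035 × 1.3441 = 2.7352.
x̄₁ − x̄₂ = 9.4 − 7.6 = 1.8000; the interval is 1.8000 ± 2.7352 = (-0.94, 4.54).

(-0.94, 4.54)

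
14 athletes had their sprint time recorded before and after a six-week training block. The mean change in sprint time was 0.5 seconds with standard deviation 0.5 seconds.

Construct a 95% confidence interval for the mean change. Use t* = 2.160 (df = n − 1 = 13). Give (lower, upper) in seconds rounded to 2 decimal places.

This is a matched-pairs design, so SE = s_d/√n = 0.5/√14 = 0.1336.
Margin = 2.160 × 0.1336 = 0.2886; the interval is 0.5 ± 0.2886 = (0.21, 0.79).

(0.21, 0.79)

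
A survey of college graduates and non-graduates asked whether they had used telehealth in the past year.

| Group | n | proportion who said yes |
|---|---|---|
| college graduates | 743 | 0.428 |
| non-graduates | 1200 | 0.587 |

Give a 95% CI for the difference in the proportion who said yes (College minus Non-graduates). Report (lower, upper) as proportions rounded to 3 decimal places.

SE₁ = √(p̂₁(1−p̂₁)/n₁) = √(0.4280·0.5720/743) = 0.01815; SE₂ = √(0.5870·0.4130/1200) = 0.01421.
Independent samples: SE of the difference = √(SE₁² + SE₂²) = √(0.0003294225 + 0.0002019241) = 0.02305.
z* for 95% confidence is 1.960, so the margin of error is 1.960 × 0.02305 = 0.04518.
Point estimate p̂₁ − p̂₂ = 0.4280 − 0.5870 = -0.1590.
-0.1590 ± 0.04518 → (-0.204, -0.114).

(-0.204, -0.114)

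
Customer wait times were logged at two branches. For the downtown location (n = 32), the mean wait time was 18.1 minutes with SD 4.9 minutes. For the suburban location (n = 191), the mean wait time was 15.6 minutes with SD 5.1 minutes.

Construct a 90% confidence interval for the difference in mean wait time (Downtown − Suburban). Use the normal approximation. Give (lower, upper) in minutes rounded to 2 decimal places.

Per-group SEs: s₁/√n₁ = 4.9/√32 = 0.8662, s₂/√n₂ = 5.1/√191 = 0.3690.
Unpooled SE of the difference: √(0.75030244 + 0.136161) = 0.9415.
Margin of error = z* · SE = 1.645 × 0.9415 = 1.5488.
x̄₁ − x̄₂ = 18.1 − 15.6 = 2.5000.
CI: 2.5000 ± 1.5488 = (0.95, 4.05).

(0.95, 4.05)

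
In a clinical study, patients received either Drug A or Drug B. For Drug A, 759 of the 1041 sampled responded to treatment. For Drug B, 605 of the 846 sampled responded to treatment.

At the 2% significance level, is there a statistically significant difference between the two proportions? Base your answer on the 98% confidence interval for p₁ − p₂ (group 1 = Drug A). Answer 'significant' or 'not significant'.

not significant

p̂₁ = 759/1041 = 0.7291 and p̂₂ = 605/846 = 0.7151.
SE₁ = √(p̂₁(1−p̂₁)/n₁) = √(0.7291·0.2709/1041) = 0.01377; SE₂ = √(0.7151·0.2849/846) = 0.01552.
Independent samples: SE of the difference = √(SE₁² + SE₂²) = √(0.0001896129 + 0.0002408704) = 0.02075.
z* for 98% confidence is 2.326, so the margin of error is 2.326 × 0.02075 = 0.04826.
Point estimate p̂₁ − p̂₂ = 0.7291 − 0.7151 = 0.0140.
0.0140 ± 0.04826 → (-0.03426, 0.06226).
The interval (-0.03426, 0.06226) contains 0, so the difference is not significant.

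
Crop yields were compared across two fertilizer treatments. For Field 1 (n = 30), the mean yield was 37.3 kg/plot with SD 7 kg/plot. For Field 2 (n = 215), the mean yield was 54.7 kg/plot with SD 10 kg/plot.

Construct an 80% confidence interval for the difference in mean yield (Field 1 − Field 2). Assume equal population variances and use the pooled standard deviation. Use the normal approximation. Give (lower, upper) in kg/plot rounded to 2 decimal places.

s_p = √[((n₁−1)s₁² + (n₂−1)s₂²)/(n₁+n₂−2)] = √[(29·7² + 214·10²)/243] = 9.6909.
SE = 9.6909·√(1/30 + 1/215) = 1.8887.
With z* = 1.282, margin = 1.282 × 1.8887 = 2.4213.
x̄₁ − x̄₂ = 37.3 − 54.7 = -17.4000; interval -17.4000 ± 2.4213 = (-19.82, -14.98).

(-19.82, -14.98)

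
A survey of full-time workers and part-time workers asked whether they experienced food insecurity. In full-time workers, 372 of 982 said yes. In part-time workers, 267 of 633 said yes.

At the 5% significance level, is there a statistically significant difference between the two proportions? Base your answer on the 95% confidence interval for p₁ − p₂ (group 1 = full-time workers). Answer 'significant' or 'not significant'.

First, p̂₁ = 372/982 = 0.3788; p̂₂ = 267/633 = 0.4218.
The two standard errors are √(0.3788×0.6212/982) = 0.01548 and √(0.4218×0.5782/633) = 0.01963.
Because the samples are independent, SE_diff = √(0.01548² + 0.01963²) = 0.02500.
Using z* = 1.960 for 95%, ME = 1.960 × 0.02500 = 0.04900.
p̂₁ − p̂₂ = -0.0430; interval -0.0430 ± 0.04900 gives (-0.09200, 0.00600).
The interval (-0.09200, 0.00600) contains 0, so the difference is not significant.

not significant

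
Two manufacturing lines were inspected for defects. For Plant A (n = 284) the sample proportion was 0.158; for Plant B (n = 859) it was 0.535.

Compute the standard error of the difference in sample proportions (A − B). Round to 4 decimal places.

Each SE is √(p̂(1−p̂)/n): √(0.1580·0.8420/284) = 0.02164 and √(0.5350·0.4650/859) = 0.01702.
SE(p̂₁ − p̂₂) = √(SE₁² + SE₂²) = √(0.0004682896 + 0.0002896804) = 0.02753, since the two samples are independent.

0.0275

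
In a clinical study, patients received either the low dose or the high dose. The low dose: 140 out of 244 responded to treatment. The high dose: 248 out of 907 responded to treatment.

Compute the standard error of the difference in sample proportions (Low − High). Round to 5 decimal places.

p̂₁ = 140/244 = 0.5738 and p̂₂ = 248/907 = 0.2734.
SE₁ = √(p̂₁(1−p̂₁)/n₁) = √(0.5738·0.4262/244) = 0.03166; SE₂ = √(0.2734·0.7266/907) = 0.01480.
Independent samples: SE of the difference = √(SE₁² + SE₂²) = √(0.0010023556 + 0.00021904) = 0.03495.

0.03495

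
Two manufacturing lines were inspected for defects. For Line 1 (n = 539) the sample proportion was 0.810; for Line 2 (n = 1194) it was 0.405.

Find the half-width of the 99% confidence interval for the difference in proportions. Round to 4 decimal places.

0.0569

The two standard errors are √(0.8100×0.1900/539) = 0.01690 and √(0.4050×0.5950/1194) = 0.01421.
Because the samples are independent, SE_diff = √(0.01690² + 0.01421²) = 0.02208.
Using z* = 2.576 for 99%, ME = 2.576 × 0.02208 = 0.05688.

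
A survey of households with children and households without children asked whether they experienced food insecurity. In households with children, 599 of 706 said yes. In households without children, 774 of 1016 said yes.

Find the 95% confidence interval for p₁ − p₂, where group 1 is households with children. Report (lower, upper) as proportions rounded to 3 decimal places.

(0.049, 0.124)

p̂₁ = 599/706 = 0.8484 and p̂₂ = 774/1016 = 0.7618.
SE₁ = √(p̂₁(1−p̂₁)/n₁) = √(0.8484·0.1516/706) = 0.01350; SE₂ = √(0.7618·0.2382/1016) = 0.01336.
Independent samples: SE of the difference = √(SE₁² + SE₂²) = √(0.00018225 + 0.0001784896) = 0.01899.
z* for 95% confidence is 1.960, so the margin of error is 1.960 × 0.01899 = 0.03722.
Point estimate p̂₁ − p̂₂ = 0.8484 − 0.7618 = 0.0866.
0.0866 ± 0.03722 → (0.049, 0.124).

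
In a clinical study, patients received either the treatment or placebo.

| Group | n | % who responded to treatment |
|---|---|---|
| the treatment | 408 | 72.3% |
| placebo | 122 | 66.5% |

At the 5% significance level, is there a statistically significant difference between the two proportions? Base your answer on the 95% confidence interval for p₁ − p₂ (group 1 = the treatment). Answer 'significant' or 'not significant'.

not significant

The two standard errors are √(0.7230×0.2770/408) = 0.02216 and √(0.6650×0.3350/122) = 0.04273.
Because the samples are independent, SE_diff = √(0.02216² + 0.04273²) = 0.04813.
Using z* = 1.960 for 95%, ME = 1.960 × 0.04813 = 0.09433.
p̂₁ − p̂₂ = 0.0580; interval 0.0580 ± 0.09433 gives (-0.03633, 0.15233).
The interval (-0.03633, 0.15233) contains 0, so the difference is not significant.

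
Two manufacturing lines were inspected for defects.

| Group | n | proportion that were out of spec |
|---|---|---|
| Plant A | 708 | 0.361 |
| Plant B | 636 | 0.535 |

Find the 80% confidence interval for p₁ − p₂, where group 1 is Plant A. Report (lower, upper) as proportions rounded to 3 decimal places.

(-0.208, -0.140)

The two standard errors are √(0.3610×0.6390/708) = 0.01805 and √(0.5350×0.4650/636) = 0.01978.
Because the samples are independent, SE_diff = √(0.01805² + 0.01978²) = 0.02678.
Using z* = 1.282 for 80%, ME = 1.282 × 0.02678 = 0.03433.
p̂₁ − p̂₂ = -0.1740; interval -0.1740 ± 0.03433 gives (-0.208, -0.140).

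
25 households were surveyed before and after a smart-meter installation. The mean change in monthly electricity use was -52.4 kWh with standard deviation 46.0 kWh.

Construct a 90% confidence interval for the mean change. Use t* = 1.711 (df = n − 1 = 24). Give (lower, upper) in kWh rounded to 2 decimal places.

(-68.14, -36.66)

This is a matched-pairs design, so SE = s_d/√n = 46.0/√25 = 9.2000.
Margin = 1.711 × 9.2000 = 15.7412; the interval is -52.4 ± 15.7412 = (-68.14, -36.66).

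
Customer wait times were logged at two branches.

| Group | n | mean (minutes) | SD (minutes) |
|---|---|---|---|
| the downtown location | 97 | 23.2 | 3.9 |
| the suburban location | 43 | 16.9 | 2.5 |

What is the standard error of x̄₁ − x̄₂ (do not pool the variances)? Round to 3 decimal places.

SE₁ = s₁/√n₁ = 3.9/√97 = 0.3960; SE₂ = 2.5/√43 = 0.3812.
Independent samples, unequal variances: SE_diff = √(SE₁² + SE₂²) = √(0.156816 + 0.14531344) = 0.5497.

0.550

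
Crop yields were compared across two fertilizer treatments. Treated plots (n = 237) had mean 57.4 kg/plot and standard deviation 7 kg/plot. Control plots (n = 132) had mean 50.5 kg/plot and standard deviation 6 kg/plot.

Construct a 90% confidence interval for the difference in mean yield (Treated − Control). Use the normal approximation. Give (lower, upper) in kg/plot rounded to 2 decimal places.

Per-group SEs: s₁/√n₁ = 7/√237 = 0.4547, s₂/√n₂ = 6/√132 = 0.5222.
Unpooled SE of the difference: √(0.20675209 + 0.27269284) = 0.6924.
Margin of error = z* · SE = 1.645 × 0.6924 = 1.1390.
x̄₁ − x̄₂ = 57.4 − 50.5 = 6.9000.
CI: 6.9000 ± 1.1390 = (5.76, 8.04).

(5.76, 8.04)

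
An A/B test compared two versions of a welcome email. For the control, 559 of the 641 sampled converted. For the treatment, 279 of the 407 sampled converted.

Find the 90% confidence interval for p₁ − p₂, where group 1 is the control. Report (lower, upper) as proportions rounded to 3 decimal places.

Sample proportions: 559/641 = 0.8721, 279/407 = 0.6855.
Each SE is √(p̂(1−p̂)/n): √(0.8721·0.1279/641) = 0.01319 and √(0.6855·0.3145/407) = 0.02302.
SE(p̂₁ − p̂₂) = √(SE₁² + SE₂²) = √(0.0001739761 + 0.0005299204) = 0.02653, since the two samples are independent.
At 90% confidence z* = 1.645; margin = 1.645 × 0.02653 = 0.04364.
The difference is 0.8721 − 0.6855 = 0.1866, so the interval is 0.1866 ± 0.04364 = (0.143, 0.230).

(0.143, 0.230)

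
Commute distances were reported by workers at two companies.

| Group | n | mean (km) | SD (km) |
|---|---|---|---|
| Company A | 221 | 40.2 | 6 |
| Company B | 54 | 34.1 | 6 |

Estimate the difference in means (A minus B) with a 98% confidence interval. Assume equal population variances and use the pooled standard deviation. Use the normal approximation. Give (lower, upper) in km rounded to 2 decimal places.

(3.98, 8.22)

Pooled variance s_p² = [220·6² + 53·6²] / (221+54−2) = 36.0000, so s_p = 6.0000.
SE_diff = s_p·√(1/n₁ + 1/n₂) = 6.0000·√(1/221 + 1/54) = 0.9108.
z* = 2.326; margin = 2.326 × 0.9108 = 2.1185.
Difference = 40.2 − 34.1 = 6.1000.
6.1000 ± 2.1185 → (3.98, 8.22).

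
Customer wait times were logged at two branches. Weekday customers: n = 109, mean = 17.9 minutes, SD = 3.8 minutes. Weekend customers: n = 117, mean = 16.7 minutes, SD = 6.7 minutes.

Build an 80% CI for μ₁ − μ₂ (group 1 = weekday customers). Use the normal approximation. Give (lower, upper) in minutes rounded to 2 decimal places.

SE₁ = s₁/√n₁ = 3.8/√109 = 0.3640; SE₂ = 6.7/√117 = 0.6194.
Independent samples, unequal variances: SE_diff = √(SE₁² + SE₂²) = √(0.132496 + 0.38365636) = 0.7184.
z* = 1.282, so margin of error = 1.282 × 0.7184 = 0.9210.
Difference in means = 17.9 − 16.7 = 1.2000.
1.2000 ± 0.9210 → (0.28, 2.12).

(0.28, 2.12)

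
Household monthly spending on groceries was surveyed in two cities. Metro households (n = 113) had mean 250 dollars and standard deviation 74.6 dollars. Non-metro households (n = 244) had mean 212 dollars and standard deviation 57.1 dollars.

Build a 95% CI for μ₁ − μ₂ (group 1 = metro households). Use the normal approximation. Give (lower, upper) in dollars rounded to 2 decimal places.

SE₁ = s₁/√n₁ = 74.6/√113 = 7.0178; SE₂ = 57.1/√244 = 3.6555.
Independent samples, unequal variances: SE_diff = √(SE₁² + SE₂²) = √(49.24951684 + 13.36268025) = 7.9128.
z* = 1.960, so margin of error = 1.960 × 7.9128 = 15.5091.
Difference in means = 250 − 212 = 38.0000.
38.0000 ± 15.5091 → (22.49, 53.51).

(22.49, 53.51)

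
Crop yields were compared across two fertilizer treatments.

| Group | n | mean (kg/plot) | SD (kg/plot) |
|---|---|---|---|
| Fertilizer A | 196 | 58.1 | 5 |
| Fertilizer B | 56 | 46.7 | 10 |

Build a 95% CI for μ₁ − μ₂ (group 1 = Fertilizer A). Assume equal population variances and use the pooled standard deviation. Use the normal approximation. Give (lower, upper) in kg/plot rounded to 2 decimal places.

Pooled variance s_p² = [195·5² + 55·10²] / (196+56−2) = 41.5000, so s_p = 6.4420.
SE_diff = s_p·√(1/n₁ + 1/n₂) = 6.4420·√(1/196 + 1/56) = 0.9761.
z* = 1.960; margin = 1.960 × 0.9761 = 1.9132.
Difference = 58.1 − 46.7 = 11.4000.
11.4000 ± 1.9132 → (9.49, 13.31).

(9.49, 13.31)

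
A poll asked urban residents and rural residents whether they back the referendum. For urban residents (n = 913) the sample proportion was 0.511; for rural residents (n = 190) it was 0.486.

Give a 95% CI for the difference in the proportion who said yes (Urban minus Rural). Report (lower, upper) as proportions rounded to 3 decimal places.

Each SE is √(p̂(1−p̂)/n): √(0.5110·0.4890/913) = 0.01654 and √(0.4860·0.5140/190) = 0.03626.
SE(p̂₁ − p̂₂) = √(SE₁² + SE₂²) = √(0.0002735716 + 0.0013147876) = 0.03985, since the two samples are independent.
At 95% confidence z* = 1.960; margin = 1.960 × 0.03985 = 0.07811.
The difference is 0.5110 − 0.4860 = 0.0250, so the interval is 0.0250 ± 0.07811 = (-0.053, 0.103).

(-0.053, 0.103)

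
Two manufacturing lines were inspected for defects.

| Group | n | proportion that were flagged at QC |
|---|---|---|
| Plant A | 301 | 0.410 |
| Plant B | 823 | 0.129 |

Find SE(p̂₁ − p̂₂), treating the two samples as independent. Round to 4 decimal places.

0.0307

Each SE is √(p̂(1−p̂)/n): √(0.4100·0.5900/301) = 0.02835 and √(0.1290·0.8710/823) = 0.01168.
SE(p̂₁ − p̂₂) = √(SE₁² + SE₂²) = √(0.0008037225 + 0.0001364224) = 0.03066, since the two samples are independent.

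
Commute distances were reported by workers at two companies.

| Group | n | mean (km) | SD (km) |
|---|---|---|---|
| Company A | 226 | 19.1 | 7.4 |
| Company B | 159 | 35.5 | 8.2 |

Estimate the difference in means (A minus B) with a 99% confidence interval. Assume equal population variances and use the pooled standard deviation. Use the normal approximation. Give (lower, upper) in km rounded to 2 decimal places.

s_p = √[((n₁−1)s₁² + (n₂−1)s₂²)/(n₁+n₂−2)] = √[(225·7.4² + 158·8.2²)/383] = 7.7401.
SE = 7.7401·√(1/226 + 1/159) = 0.8012.
With z* = 2.576, margin = 2.576 × 0.8012 = 2.0639.
x̄₁ − x̄₂ = 19.1 − 35.5 = -16.4000; interval -16.4000 ± 2.0639 = (-18.46, -14.34).

(-18.46, -14.34)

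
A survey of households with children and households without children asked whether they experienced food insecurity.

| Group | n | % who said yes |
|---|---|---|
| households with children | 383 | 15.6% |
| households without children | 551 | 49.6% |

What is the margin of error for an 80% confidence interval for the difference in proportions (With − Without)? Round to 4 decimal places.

Each SE is √(p̂(1−p̂)/n): √(0.1560·0.8440/383) = 0.01854 and √(0.4960·0.5040/551) = 0.02130.
SE(p̂₁ − p̂₂) = √(SE₁² + SE₂²) = √(0.0003437316 + 0.00045369) = 0.02824, since the two samples are independent.
At 80% confidence z* = 1.282; margin = 1.282 × 0.02824 = 0.03620.

0.0362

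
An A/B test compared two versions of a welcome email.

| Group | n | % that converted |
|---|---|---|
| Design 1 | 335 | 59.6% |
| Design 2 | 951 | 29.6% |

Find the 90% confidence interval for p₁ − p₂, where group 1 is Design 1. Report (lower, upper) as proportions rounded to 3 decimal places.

(0.250, 0.350)

Each SE is √(p̂(1−p̂)/n): √(0.5960·0.4040/335) = 0.02681 and √(0.2960·0.7040/951) = 0.01480.
SE(p̂₁ − p̂₂) = √(SE₁² + SE₂²) = √(0.0007187761 + 0.00021904) = 0.03062, since the two samples are independent.
At 90% confidence z* = 1.645; margin = 1.645 × 0.03062 = 0.05037.
The difference is 0.5960 − 0.2960 = 0.3000, so the interval is 0.3000 ± 0.05037 = (0.250, 0.350).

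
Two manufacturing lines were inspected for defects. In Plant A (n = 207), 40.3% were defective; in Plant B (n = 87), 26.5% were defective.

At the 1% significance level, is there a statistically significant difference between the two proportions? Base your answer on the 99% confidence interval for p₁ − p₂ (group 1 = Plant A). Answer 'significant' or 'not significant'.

Each SE is √(p̂(1−p̂)/n): √(0.4030·0.5970/207) = 0.03409 and √(0.2650·0.7350/87) = 0.04732.
SE(p̂₁ − p̂₂) = √(SE₁² + SE₂²) = √(0.0011621281 + 0.0022391824) = 0.05832, since the two samples are independent.
At 99% confidence z* = 2.576; margin = 2.576 × 0.05832 = 0.15023.
The difference is 0.4030 − 0.2650 = 0.1380, so the interval is 0.1380 ± 0.15023 = (-0.01223, 0.28823).
The interval (-0.01223, 0.28823) contains 0, so the difference is not significant.

not significant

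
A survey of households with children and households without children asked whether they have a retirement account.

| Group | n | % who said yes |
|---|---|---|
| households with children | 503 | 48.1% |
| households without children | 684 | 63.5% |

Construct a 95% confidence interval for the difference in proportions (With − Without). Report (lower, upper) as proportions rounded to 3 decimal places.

(-0.211, -0.097)

SE₁ = √(p̂₁(1−p̂₁)/n₁) = √(0.4810·0.5190/503) = 0.02228; SE₂ = √(0.6350·0.3650/684) = 0.01841.
Independent samples: SE of the difference = √(SE₁² + SE₂²) = √(0.0004963984 + 0.0003389281) = 0.02890.
z* for 95% confidence is 1.960, so the margin of error is 1.960 × 0.02890 = 0.05664.
Point estimate p̂₁ − p̂₂ = 0.4810 − 0.6350 = -0.1540.
-0.1540 ± 0.05664 → (-0.211, -0.097).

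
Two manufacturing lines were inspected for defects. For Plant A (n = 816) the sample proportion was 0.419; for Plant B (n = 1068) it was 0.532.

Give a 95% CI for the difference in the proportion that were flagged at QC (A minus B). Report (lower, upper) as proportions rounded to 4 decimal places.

(-0.1582, -0.0678)

The two standard errors are √(0.4190×0.5810/816) = 0.01727 and √(0.5320×0.4680/1068) = 0.01527.
Because the samples are independent, SE_diff = √(0.01727² + 0.01527²) = 0.02305.
Using z* = 1.960 for 95%, ME = 1.960 × 0.02305 = 0.04518.
p̂₁ − p̂₂ = -0.1130; interval -0.1130 ± 0.04518 gives (-0.1582, -0.0678).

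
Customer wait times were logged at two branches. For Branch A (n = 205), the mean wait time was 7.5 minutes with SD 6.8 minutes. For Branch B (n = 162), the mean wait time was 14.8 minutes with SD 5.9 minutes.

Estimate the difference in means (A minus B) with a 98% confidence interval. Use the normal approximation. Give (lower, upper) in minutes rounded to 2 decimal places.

Standard errors of each mean: 6.8/√205 = 0.4749 and 5.9/√162 = 0.4635.
SE(x̄₁ − x̄₂) = √(0.4749² + 0.4635²) = 0.6636 for independent samples with unequal variances.
With z* = 2.326, the margin is 2.326 × 0.6636 = 1.5435.
x̄₁ − x̄₂ = 7.5 − 14.8 = -7.3000; the interval is -7.3000 ± 1.5435 = (-8.84, -5.76).

(-8.84, -5.76)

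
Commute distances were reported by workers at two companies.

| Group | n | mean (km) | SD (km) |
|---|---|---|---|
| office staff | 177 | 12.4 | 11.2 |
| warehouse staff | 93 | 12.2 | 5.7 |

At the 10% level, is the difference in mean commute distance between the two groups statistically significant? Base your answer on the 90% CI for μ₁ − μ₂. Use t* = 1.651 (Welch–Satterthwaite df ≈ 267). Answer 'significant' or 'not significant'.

not significant

SE₁ = s₁/√n₁ = 11.2/√177 = 0.8418; SE₂ = 5.7/√93 = 0.5911.
Independent samples, unequal variances: SE_diff = √(SE₁² + SE₂²) = √(0.70862724 + 0.34939921) = 1.0286.
t* = 1.651, so margin of error = 1.651 × 1.0286 = 1.6982.
Difference in means = 12.4 − 12.2 = 0.2000.
0.2000 ± 1.6982 → (-1.4982, 1.8982).
The interval (-1.4982, 1.8982) contains 0, so the difference is not significant.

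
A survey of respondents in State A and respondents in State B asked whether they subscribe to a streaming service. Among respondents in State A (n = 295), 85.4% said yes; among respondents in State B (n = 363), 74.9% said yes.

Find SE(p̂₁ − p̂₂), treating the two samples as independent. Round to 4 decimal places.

0.0307

The two standard errors are √(0.8540×0.1460/295) = 0.02056 and √(0.7490×0.2510/363) = 0.02276.
Because the samples are independent, SE_diff = √(0.02056² + 0.02276²) = 0.03067.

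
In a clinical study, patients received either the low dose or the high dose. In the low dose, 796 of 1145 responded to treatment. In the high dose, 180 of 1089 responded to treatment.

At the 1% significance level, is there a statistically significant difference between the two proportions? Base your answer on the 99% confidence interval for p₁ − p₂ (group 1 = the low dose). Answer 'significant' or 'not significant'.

p̂₁ = 796/1145 = 0.6952 and p̂₂ = 180/1089 = 0.1653.
SE₁ = √(p̂₁(1−p̂₁)/n₁) = √(0.6952·0.3048/1145) = 0.01360; SE₂ = √(0.1653·0.8347/1089) = 0.01126.
Independent samples: SE of the difference = √(SE₁² + SE₂²) = √(0.00018496 + 0.0001267876) = 0.01766.
z* for 99% confidence is 2.576, so the margin of error is 2.576 × 0.01766 = 0.04549.
Point estimate p̂₁ − p̂₂ = 0.6952 − 0.1653 = 0.5299.
0.5299 ± 0.04549 → (0.48441, 0.57539).
The interval (0.48441, 0.57539) does not contain 0, so the difference is significant.

significant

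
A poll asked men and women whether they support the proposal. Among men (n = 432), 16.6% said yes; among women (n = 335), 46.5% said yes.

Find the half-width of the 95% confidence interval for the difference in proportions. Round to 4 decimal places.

0.0639

The two standard errors are √(0.1660×0.8340/432) = 0.01790 and √(0.4650×0.5350/335) = 0.02725.
Because the samples are independent, SE_diff = √(0.01790² + 0.02725²) = 0.03260.
Using z* = 1.960 for 95%, ME = 1.960 × 0.03260 = 0.06390.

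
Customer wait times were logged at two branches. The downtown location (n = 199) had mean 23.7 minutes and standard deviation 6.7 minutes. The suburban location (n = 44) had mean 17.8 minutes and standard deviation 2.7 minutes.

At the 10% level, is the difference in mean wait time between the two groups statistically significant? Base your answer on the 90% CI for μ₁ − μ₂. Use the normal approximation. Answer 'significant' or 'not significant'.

Per-group SEs: s₁/√n₁ = 6.7/√199 = 0.4750, s₂/√n₂ = 2.7/√44 = 0.4070.
Unpooled SE of the difference: √(0.225625 + 0.165649) = 0.6255.
Margin of error = z* · SE = 1.645 × 0.6255 = 1.0289.
x̄₁ − x̄₂ = 23.7 − 17.8 = 5.9000.
CI: 5.9000 ± 1.0289 = (4.8711, 6.9289).
The interval (4.8711, 6.9289) does not contain 0, so the difference is significant.

significant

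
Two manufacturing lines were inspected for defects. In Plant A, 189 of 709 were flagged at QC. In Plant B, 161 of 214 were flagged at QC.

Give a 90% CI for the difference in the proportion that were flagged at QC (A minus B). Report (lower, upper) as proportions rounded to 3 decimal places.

(-0.541, -0.430)

First, p̂₁ = 189/709 = 0.2666; p̂₂ = 161/214 = 0.7523.
The two standard errors are √(0.2666×0.7334/709) = 0.01661 and √(0.7523×0.2477/214) = 0.02951.
Because the samples are independent, SE_diff = √(0.01661² + 0.02951²) = 0.03386.
Using z* = 1.645 for 90%, ME = 1.645 × 0.03386 = 0.05570.
p̂₁ − p̂₂ = -0.4857; interval -0.4857 ± 0.05570 gives (-0.541, -0.430).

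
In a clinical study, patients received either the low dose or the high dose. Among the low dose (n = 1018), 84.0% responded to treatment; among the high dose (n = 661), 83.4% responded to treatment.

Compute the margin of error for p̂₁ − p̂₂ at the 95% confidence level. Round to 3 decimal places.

0.036

SE₁ = √(p̂₁(1−p̂₁)/n₁) = √(0.8400·0.1600/1018) = 0.01149; SE₂ = √(0.8340·0.1660/661) = 0.01447.
Independent samples: SE of the difference = √(SE₁² + SE₂²) = √(0.0001320201 + 0.0002093809) = 0.01848.
z* for 95% confidence is 1.960, so the margin of error is 1.960 × 0.01848 = 0.03622.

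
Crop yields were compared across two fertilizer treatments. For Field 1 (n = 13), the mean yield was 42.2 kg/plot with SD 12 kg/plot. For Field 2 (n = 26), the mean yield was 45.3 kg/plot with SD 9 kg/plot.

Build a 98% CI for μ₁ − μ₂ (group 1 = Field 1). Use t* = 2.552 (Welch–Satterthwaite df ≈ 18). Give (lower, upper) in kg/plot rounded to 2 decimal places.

(-12.71, 6.51)

SE₁ = s₁/√n₁ = 12/√13 = 3.3282; SE₂ = 9/√26 = 1.7650.
Independent samples, unequal variances: SE_diff = √(SE₁² + SE₂²) = √(11.07691524 + 3.115225) = 3.7672.
t* = 2.552, so margin of error = 2.552 × 3.7672 = 9.6139.
Difference in means = 42.2 − 45.3 = -3.1000.
-3.1000 ± 9.6139 → (-12.71, 6.51).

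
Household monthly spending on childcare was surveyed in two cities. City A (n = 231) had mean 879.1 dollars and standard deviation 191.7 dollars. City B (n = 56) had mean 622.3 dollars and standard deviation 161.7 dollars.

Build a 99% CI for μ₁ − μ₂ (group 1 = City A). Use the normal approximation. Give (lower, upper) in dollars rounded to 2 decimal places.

(192.35, 321.25)

Per-group SEs: s₁/√n₁ = 191.7/√231 = 12.6129, s₂/√n₂ = 161.7/√56 = 21.6081.
Unpooled SE of the difference: √(159.08524641 + 466.90998561) = 25.0199.
Margin of error = z* · SE = 2.576 × 25.0199 = 64.4513.
x̄₁ − x̄₂ = 879.1 − 622.3 = 256.8000.
CI: 256.8000 ± 64.4513 = (192.35, 321.25).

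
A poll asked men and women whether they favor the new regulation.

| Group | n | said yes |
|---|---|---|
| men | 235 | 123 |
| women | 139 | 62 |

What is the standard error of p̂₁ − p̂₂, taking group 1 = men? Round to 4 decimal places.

0.0533

Sample proportions: 123/235 = 0.5234, 62/139 = 0.4460.
Each SE is √(p̂(1−p̂)/n): √(0.5234·0.4766/235) = 0.03258 and √(0.4460·0.5540/139) = 0.04216.
SE(p̂₁ − p̂₂) = √(SE₁² + SE₂²) = √(0.0010614564 + 0.0017774656) = 0.05328, since the two samples are independent.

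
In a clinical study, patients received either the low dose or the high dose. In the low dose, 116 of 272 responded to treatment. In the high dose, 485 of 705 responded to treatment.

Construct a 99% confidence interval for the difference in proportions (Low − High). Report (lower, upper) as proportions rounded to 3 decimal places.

(-0.351, -0.172)

Sample proportions: 116/272 = 0.4265, 485/705 = 0.6879.
Each SE is √(p̂(1−p̂)/n): √(0.4265·0.5735/272) = 0.02999 and √(0.6879·0.3121/705) = 0.01745.
SE(p̂₁ − p̂₂) = √(SE₁² + SE₂²) = √(0.0008994001 + 0.0003045025) = 0.03470, since the two samples are independent.
At 99% confidence z* = 2.576; margin = 2.576 × 0.03470 = 0.08939.
The difference is 0.4265 − 0.6879 = -0.2614, so the interval is -0.2614 ± 0.08939 = (-0.351, -0.172).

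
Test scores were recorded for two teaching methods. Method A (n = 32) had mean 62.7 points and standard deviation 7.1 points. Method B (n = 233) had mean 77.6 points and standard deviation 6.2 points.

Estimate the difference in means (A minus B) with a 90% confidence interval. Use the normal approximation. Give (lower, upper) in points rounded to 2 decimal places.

SE₁ = s₁/√n₁ = 7.1/√32 = 1.2551; SE₂ = 6.2/√233 = 0.4062.
Independent samples, unequal variances: SE_diff = √(SE₁² + SE₂²) = √(1.57527601 + 0.16499844) = 1.3192.
z* = 1.645, so margin of error = 1.645 × 1.3192 = 2.1701.
Difference in means = 62.7 − 77.6 = -14.9000.
-14.9000 ± 2.1701 → (-17.07, -12.73).

(-17.07, -12.73)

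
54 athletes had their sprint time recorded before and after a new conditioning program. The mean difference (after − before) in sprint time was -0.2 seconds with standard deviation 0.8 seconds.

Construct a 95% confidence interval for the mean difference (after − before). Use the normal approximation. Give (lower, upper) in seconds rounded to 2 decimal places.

This is a matched-pairs design, so SE = s_d/√n = 0.8/√54 = 0.1089.
Margin = 1.960 × 0.1089 = 0.2134; the interval is -0.2 ± 0.2134 = (-0.41, 0.01).

(-0.41, 0.01)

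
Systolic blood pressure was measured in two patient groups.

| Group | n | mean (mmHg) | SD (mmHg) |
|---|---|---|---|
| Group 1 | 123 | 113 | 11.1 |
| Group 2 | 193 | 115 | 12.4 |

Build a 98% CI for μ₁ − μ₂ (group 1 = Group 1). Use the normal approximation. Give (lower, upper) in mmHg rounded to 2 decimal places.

(-5.12, 1.12)

Per-group SEs: s₁/√n₁ = 11.1/√123 = 1.0009, s₂/√n₂ = 12.4/√193 = 0.8926.
Unpooled SE of the difference: √(1.00180081 + 0.79673476) = 1.3411.
Margin of error = z* · SE = 2.326 × 1.3411 = 3.1194.
x̄₁ − x̄₂ = 113 − 115 = -2.0000.
CI: -2.0000 ± 3.1194 = (-5.12, 1.12).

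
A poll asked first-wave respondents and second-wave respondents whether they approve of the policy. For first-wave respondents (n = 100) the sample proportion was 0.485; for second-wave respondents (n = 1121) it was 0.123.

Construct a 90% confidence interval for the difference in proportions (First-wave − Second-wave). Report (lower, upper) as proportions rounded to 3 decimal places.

(0.278, 0.446)

The two standard errors are √(0.4850×0.5150/100) = 0.04998 and √(0.1230×0.8770/1121) = 0.00981.
Because the samples are independent, SE_diff = √(0.04998² + 0.00981²) = 0.05093.
Using z* = 1.645 for 90%, ME = 1.645 × 0.05093 = 0.08378.
p̂₁ − p̂₂ = 0.3620; interval 0.3620 ± 0.08378 gives (0.278, 0.446).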